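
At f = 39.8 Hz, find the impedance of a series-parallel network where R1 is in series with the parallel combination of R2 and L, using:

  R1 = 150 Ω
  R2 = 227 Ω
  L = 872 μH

Step 1 — Angular frequency: ω = 2π·f = 2π·39.8 = 250.1 rad/s.
Step 2 — Component impedances:
  R1: Z = R = 150 Ω
  R2: Z = R = 227 Ω
  L: Z = jωL = j·250.1·0.000872 = 0 + j0.2181 Ω
Step 3 — Parallel branch: R2 || L = 1/(1/R2 + 1/L) = 0.0002095 + j0.2181 Ω.
Step 4 — Series with R1: Z_total = R1 + (R2 || L) = 150 + j0.2181 Ω = 150∠0.1° Ω.

Z = 150 + j0.2181 Ω = 150∠0.1° Ω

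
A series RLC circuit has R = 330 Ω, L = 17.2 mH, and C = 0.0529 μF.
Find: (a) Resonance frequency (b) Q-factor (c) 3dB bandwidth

Step 1 — Resonance condition Im(Z)=0 gives ω₀ = 1/√(LC).
Step 2 — ω₀ = 1/√(0.0172·5.29e-08) = 3.315e+04 rad/s.
Step 3 — f₀ = ω₀/(2π) = 5276 Hz.
Step 4 — Series Q: Q = ω₀L/R = 3.315e+04·0.0172/330 = 1.728.
Step 5 — 3dB bandwidth: Δω = ω₀/Q = 1.919e+04 rad/s; BW = Δω/(2π) = 3054 Hz.

(a) f₀ = 5276 Hz  (b) Q = 1.728  (c) BW = 3054 Hz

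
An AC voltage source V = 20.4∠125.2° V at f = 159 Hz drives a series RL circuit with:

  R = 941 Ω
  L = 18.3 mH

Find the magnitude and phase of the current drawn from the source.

Step 1 — Angular frequency: ω = 2π·f = 2π·159 = 999 rad/s.
Step 2 — Component impedances:
  R: Z = R = 941 Ω
  L: Z = jωL = j·999·0.0183 = 0 + j18.28 Ω
Step 3 — Series combination: Z_total = R + L = 941 + j18.28 Ω = 941.2∠1.1° Ω.
Step 4 — Source phasor: V = 20.4∠125.2° V = -11.76 + j16.67 V.
Step 5 — Ohm's law: I = V / Z_total = (-11.76 + j16.67) / (941 + j18.28) = -0.01215 + j0.01795 A.
Step 6 — Convert to polar: |I| = 0.02167 A, ∠I = 124.1°.

I = 0.02167∠124.1° A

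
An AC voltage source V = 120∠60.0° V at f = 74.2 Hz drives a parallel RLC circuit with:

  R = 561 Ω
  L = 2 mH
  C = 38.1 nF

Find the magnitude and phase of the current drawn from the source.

Step 1 — Angular frequency: ω = 2π·f = 2π·74.2 = 466.2 rad/s.
Step 2 — Component impedances:
  R: Z = R = 561 Ω
  L: Z = jωL = j·466.2·0.002 = 0 + j0.9324 Ω
  C: Z = 1/(jωC) = -j/(ω·C) = 0 - j5.63e+04 Ω
Step 3 — Parallel combination: 1/Z_total = 1/R + 1/L + 1/C; Z_total = 0.00155 + j0.9324 Ω = 0.9324∠89.9° Ω.
Step 4 — Source phasor: V = 120∠60.0° V = 60 + j103.9 V.
Step 5 — Ohm's law: I = V / Z_total = (60 + j103.9) / (0.00155 + j0.9324) = 111.6 - j64.16 A.
Step 6 — Convert to polar: |I| = 128.7 A, ∠I = -29.9°.

I = 128.7∠-29.9° A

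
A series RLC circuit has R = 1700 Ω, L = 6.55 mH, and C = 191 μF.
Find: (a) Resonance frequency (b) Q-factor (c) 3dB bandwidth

Step 1 — Resonance: ω₀ = 1/√(LC) = 1/√(0.00655·0.000191) = 894.1 rad/s.
Step 2 — f₀ = ω₀/(2π) = 142.3 Hz.
Step 3 — Series Q: Q = ω₀L/R = 894.1·0.00655/1700 = 0.003445.
Step 4 — Bandwidth: Δω = ω₀/Q = 2.595e+05 rad/s; BW = Δω/(2π) = 4.131e+04 Hz.

(a) f₀ = 142.3 Hz  (b) Q = 0.003445  (c) BW = 4.131e+04 Hz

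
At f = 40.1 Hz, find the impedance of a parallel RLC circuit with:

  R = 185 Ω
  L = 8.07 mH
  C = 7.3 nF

Step 1 — Angular frequency: ω = 2π·f = 2π·40.1 = 252 rad/s.
Step 2 — Component impedances:
  R: Z = R = 185 Ω
  L: Z = jωL = j·252·0.00807 = 0 + j2.033 Ω
  C: Z = 1/(jωC) = -j/(ω·C) = 0 - j5.437e+05 Ω
Step 3 — Parallel combination: 1/Z_total = 1/R + 1/L + 1/C; Z_total = 0.02234 + j2.033 Ω = 2.033∠89.4° Ω.

Z = 0.02234 + j2.033 Ω = 2.033∠89.4° Ω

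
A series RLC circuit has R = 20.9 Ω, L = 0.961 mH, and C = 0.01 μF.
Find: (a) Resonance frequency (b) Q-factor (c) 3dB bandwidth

Step 1 — Resonance: ω₀ = 1/√(LC) = 1/√(0.000961·1e-08) = 3.226e+05 rad/s.
Step 2 — f₀ = ω₀/(2π) = 5.134e+04 Hz.
Step 3 — Series Q: Q = ω₀L/R = 3.226e+05·0.000961/20.9 = 14.83.
Step 4 — Bandwidth: Δω = ω₀/Q = 2.175e+04 rad/s; BW = Δω/(2π) = 3461 Hz.

(a) f₀ = 5.134e+04 Hz  (b) Q = 14.83  (c) BW = 3461 Hz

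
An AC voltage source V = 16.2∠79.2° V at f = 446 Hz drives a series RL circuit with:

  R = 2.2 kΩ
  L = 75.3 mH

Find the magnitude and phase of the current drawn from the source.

Step 1 — Angular frequency: ω = 2π·f = 2π·446 = 2802 rad/s.
Step 2 — Component impedances:
  R: Z = R = 2200 Ω
  L: Z = jωL = j·2802·0.0753 = 0 + j211 Ω
Step 3 — Series combination: Z_total = R + L = 2200 + j211 Ω = 2210∠5.5° Ω.
Step 4 — Source phasor: V = 16.2∠79.2° V = 3.036 + j15.91 V.
Step 5 — Ohm's law: I = V / Z_total = (3.036 + j15.91) / (2200 + j211) = 0.002055 + j0.007036 A.
Step 6 — Convert to polar: |I| = 0.00733 A, ∠I = 73.7°.

I = 0.00733∠73.7° A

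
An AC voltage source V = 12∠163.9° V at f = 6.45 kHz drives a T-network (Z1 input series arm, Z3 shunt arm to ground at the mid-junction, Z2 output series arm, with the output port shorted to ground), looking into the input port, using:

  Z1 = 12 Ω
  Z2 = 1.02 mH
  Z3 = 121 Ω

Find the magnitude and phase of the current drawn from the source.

Step 1 — Angular frequency: ω = 2π·f = 2π·6450 = 4.053e+04 rad/s.
Step 2 — Component impedances:
  Z1: Z = R = 12 Ω
  Z2: Z = jωL = j·4.053e+04·0.00102 = 0 + j41.34 Ω
  Z3: Z = R = 121 Ω
Step 3 — With the output port shorted to ground, the output series arm Z2 runs from the junction to ground; the shunt arm Z3 also runs from the junction to ground. They appear in parallel: Z3 || Z2 = 12.65 + j37.02 Ω.
Step 4 — Series with input arm Z1: Z_in = Z1 + (Z3 || Z2) = 24.65 + j37.02 Ω = 44.47∠56.3° Ω.
Step 5 — Source phasor: V = 12∠163.9° V = -11.53 + j3.328 V.
Step 6 — Ohm's law: I = V / Z_total = (-11.53 + j3.328) / (24.65 + j37.02) = -0.08139 + j0.2573 A.
Step 7 — Convert to polar: |I| = 0.2698 A, ∠I = 107.6°.

I = 0.2698∠107.6° A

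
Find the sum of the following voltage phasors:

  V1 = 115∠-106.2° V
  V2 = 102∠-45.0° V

Step 1 — Convert each phasor to rectangular form:
  V1 = 115·(cos(-106.2°) + j·sin(-106.2°)) = -32.08 - j110.4 V
  V2 = 102·(cos(-45.0°) + j·sin(-45.0°)) = 72.12 - j72.12 V
Step 2 — Sum components: V_total = 40.04 - j182.6 V.
Step 3 — Convert to polar: |V_total| = 186.9 V, ∠V_total = -77.6°.

V_total = 186.9∠-77.6° V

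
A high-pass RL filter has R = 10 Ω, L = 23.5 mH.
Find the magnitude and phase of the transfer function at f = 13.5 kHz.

Step 1 — Angular frequency: ω = 2π·1.35e+04 = 8.482e+04 rad/s.
Step 2 — Transfer function: H(jω) = jωL/(R + jωL).
Step 3 — Numerator jωL = j·1993; denominator R + jωL = 10 + j1993.
Step 4 — H = 1 + j0.005017.
Step 5 — Magnitude: |H| = 1 (-0.0 dB); phase: φ = 0.3°.

|H| = 1 (-0.0 dB), φ = 0.3°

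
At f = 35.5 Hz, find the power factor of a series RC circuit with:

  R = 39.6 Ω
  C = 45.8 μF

Step 1 — Angular frequency: ω = 2π·f = 2π·35.5 = 223.1 rad/s.
Step 2 — Component impedances:
  R: Z = R = 39.6 Ω
  C: Z = 1/(jωC) = -j/(ω·C) = 0 - j97.89 Ω
Step 3 — Series combination: Z_total = R + C = 39.6 - j97.89 Ω = 105.6∠-68.0° Ω.
Step 4 — Power factor: PF = cos(φ) = Re(Z)/|Z| = 39.6/105.6 = 0.375.
Step 5 — Type: Im(Z) = -97.89 ⇒ leading (phase φ = -68.0°).

PF = 0.375 (leading, φ = -68.0°)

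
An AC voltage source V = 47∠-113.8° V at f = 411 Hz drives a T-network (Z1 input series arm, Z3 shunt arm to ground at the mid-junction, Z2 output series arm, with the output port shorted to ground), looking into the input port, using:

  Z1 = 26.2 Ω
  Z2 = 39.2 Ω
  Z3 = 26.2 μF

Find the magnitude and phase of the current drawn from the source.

Step 1 — Angular frequency: ω = 2π·f = 2π·411 = 2582 rad/s.
Step 2 — Component impedances:
  Z1: Z = R = 26.2 Ω
  Z2: Z = R = 39.2 Ω
  Z3: Z = 1/(jωC) = -j/(ω·C) = 0 - j14.78 Ω
Step 3 — With the output port shorted to ground, the output series arm Z2 runs from the junction to ground; the shunt arm Z3 also runs from the junction to ground. They appear in parallel: Z3 || Z2 = 4.879 - j12.94 Ω.
Step 4 — Series with input arm Z1: Z_in = Z1 + (Z3 || Z2) = 31.08 - j12.94 Ω = 33.67∠-22.6° Ω.
Step 5 — Source phasor: V = 47∠-113.8° V = -18.97 - j43 V.
Step 6 — Ohm's law: I = V / Z_total = (-18.97 - j43) / (31.08 - j12.94) = -0.0291 - j1.396 A.
Step 7 — Convert to polar: |I| = 1.396 A, ∠I = -91.2°.

I = 1.396∠-91.2° A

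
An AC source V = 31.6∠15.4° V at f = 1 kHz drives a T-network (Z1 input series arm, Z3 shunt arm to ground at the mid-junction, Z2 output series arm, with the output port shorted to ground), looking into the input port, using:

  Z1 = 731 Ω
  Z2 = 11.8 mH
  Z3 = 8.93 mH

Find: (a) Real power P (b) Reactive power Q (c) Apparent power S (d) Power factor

Step 1 — Angular frequency: ω = 2π·f = 2π·1000 = 6283 rad/s.
Step 2 — Component impedances:
  Z1: Z = R = 731 Ω
  Z2: Z = jωL = j·6283·0.0118 = 0 + j74.14 Ω
  Z3: Z = jωL = j·6283·0.00893 = 0 + j56.11 Ω
Step 3 — With the output port shorted to ground, the output series arm Z2 runs from the junction to ground; the shunt arm Z3 also runs from the junction to ground. They appear in parallel: Z3 || Z2 = 0 + j31.94 Ω.
Step 4 — Series with input arm Z1: Z_in = Z1 + (Z3 || Z2) = 731 + j31.94 Ω = 731.7∠2.5° Ω.
Step 5 — Source phasor: V = 31.6∠15.4° V = 30.47 + j8.392 V.
Step 6 — Current: I = V / Z = 0.0421 + j0.00964 A = 0.04319∠12.9° A.
Step 7 — Complex power: S = V·I* = 1.363 + j0.05957 VA.
Step 8 — Real power: P = Re(S) = 1.363 W.
Step 9 — Reactive power: Q = Im(S) = 0.05957 VAR.
Step 10 — Apparent power: |S| = 1.365 VA.
Step 11 — Power factor: PF = P/|S| = 0.999 (lagging).

(a) P = 1.363 W  (b) Q = 0.05957 VAR  (c) S = 1.365 VA  (d) PF = 0.999 (lagging)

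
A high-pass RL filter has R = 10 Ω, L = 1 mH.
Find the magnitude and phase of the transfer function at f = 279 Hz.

Step 1 — Angular frequency: ω = 2π·279 = 1753 rad/s.
Step 2 — Transfer function: H(jω) = jωL/(R + jωL).
Step 3 — Numerator jωL = j·1.753; denominator R + jωL = 10 + j1.753.
Step 4 — H = 0.02981 + j0.1701.
Step 5 — Magnitude: |H| = 0.1727 (-15.3 dB); phase: φ = 80.1°.

|H| = 0.1727 (-15.3 dB), φ = 80.1°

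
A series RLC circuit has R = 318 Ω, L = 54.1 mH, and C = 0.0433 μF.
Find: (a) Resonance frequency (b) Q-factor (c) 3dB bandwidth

Step 1 — Resonance: ω₀ = 1/√(LC) = 1/√(0.0541·4.33e-08) = 2.066e+04 rad/s.
Step 2 — f₀ = ω₀/(2π) = 3288 Hz.
Step 3 — Series Q: Q = ω₀L/R = 2.066e+04·0.0541/318 = 3.515.
Step 4 — Bandwidth: Δω = ω₀/Q = 5878 rad/s; BW = Δω/(2π) = 935.5 Hz.

(a) f₀ = 3288 Hz  (b) Q = 3.515  (c) BW = 935.5 Hz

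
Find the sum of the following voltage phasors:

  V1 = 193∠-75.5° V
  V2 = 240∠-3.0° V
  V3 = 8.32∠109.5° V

Step 1 — Convert each phasor to rectangular form:
  V1 = 193·(cos(-75.5°) + j·sin(-75.5°)) = 48.32 - j186.9 V
  V2 = 240·(cos(-3.0°) + j·sin(-3.0°)) = 239.7 - j12.56 V
  V3 = 8.32·(cos(109.5°) + j·sin(109.5°)) = -2.777 + j7.843 V
Step 2 — Sum components: V_total = 285.2 - j191.6 V.
Step 3 — Convert to polar: |V_total| = 343.6 V, ∠V_total = -33.9°.

V_total = 343.6∠-33.9° V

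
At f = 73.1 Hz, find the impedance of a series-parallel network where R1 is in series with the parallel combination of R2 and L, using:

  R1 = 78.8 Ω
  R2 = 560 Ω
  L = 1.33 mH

Step 1 — Angular frequency: ω = 2π·f = 2π·73.1 = 459.3 rad/s.
Step 2 — Component impedances:
  R1: Z = R = 78.8 Ω
  R2: Z = R = 560 Ω
  L: Z = jωL = j·459.3·0.00133 = 0 + j0.6109 Ω
Step 3 — Parallel branch: R2 || L = 1/(1/R2 + 1/L) = 0.0006664 + j0.6109 Ω.
Step 4 — Series with R1: Z_total = R1 + (R2 || L) = 78.8 + j0.6109 Ω = 78.8∠0.4° Ω.

Z = 78.8 + j0.6109 Ω = 78.8∠0.4° Ω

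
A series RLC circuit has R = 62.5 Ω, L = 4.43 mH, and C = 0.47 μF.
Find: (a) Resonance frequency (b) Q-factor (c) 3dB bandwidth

Step 1 — Resonance condition Im(Z)=0 gives ω₀ = 1/√(LC).
Step 2 — ω₀ = 1/√(0.00443·4.7e-07) = 2.192e+04 rad/s.
Step 3 — f₀ = ω₀/(2π) = 3488 Hz.
Step 4 — Series Q: Q = ω₀L/R = 2.192e+04·0.00443/62.5 = 1.553.
Step 5 — 3dB bandwidth: Δω = ω₀/Q = 1.411e+04 rad/s; BW = Δω/(2π) = 2245 Hz.

(a) f₀ = 3488 Hz  (b) Q = 1.553  (c) BW = 2245 Hz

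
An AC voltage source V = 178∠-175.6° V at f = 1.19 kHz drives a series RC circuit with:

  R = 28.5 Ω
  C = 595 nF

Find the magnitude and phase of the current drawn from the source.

Step 1 — Angular frequency: ω = 2π·f = 2π·1190 = 7477 rad/s.
Step 2 — Component impedances:
  R: Z = R = 28.5 Ω
  C: Z = 1/(jωC) = -j/(ω·C) = 0 - j224.8 Ω
Step 3 — Series combination: Z_total = R + C = 28.5 - j224.8 Ω = 226.6∠-82.8° Ω.
Step 4 — Source phasor: V = 178∠-175.6° V = -177.5 - j13.66 V.
Step 5 — Ohm's law: I = V / Z_total = (-177.5 - j13.66) / (28.5 - j224.8) = -0.03873 - j0.7846 A.
Step 6 — Convert to polar: |I| = 0.7856 A, ∠I = -92.8°.

I = 0.7856∠-92.8° A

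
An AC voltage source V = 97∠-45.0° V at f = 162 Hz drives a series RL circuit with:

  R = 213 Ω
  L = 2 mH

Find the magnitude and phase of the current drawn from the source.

Step 1 — Angular frequency: ω = 2π·f = 2π·162 = 1018 rad/s.
Step 2 — Component impedances:
  R: Z = R = 213 Ω
  L: Z = jωL = j·1018·0.002 = 0 + j2.036 Ω
Step 3 — Series combination: Z_total = R + L = 213 + j2.036 Ω = 213∠0.5° Ω.
Step 4 — Source phasor: V = 97∠-45.0° V = 68.59 - j68.59 V.
Step 5 — Ohm's law: I = V / Z_total = (68.59 - j68.59) / (213 + j2.036) = 0.3189 - j0.3251 A.
Step 6 — Convert to polar: |I| = 0.4554 A, ∠I = -45.5°.

I = 0.4554∠-45.5° A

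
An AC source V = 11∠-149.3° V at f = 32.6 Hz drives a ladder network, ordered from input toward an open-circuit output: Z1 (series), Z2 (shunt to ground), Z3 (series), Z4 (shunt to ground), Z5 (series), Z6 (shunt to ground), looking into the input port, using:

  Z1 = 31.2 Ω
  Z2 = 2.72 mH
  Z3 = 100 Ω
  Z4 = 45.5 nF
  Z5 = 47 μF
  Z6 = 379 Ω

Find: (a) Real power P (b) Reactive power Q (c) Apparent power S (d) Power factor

Step 1 — Angular frequency: ω = 2π·f = 2π·32.6 = 204.8 rad/s.
Step 2 — Component impedances:
  Z1: Z = R = 31.2 Ω
  Z2: Z = jωL = j·204.8·0.00272 = 0 + j0.5571 Ω
  Z3: Z = R = 100 Ω
  Z4: Z = 1/(jωC) = -j/(ω·C) = 0 - j1.073e+05 Ω
  Z5: Z = 1/(jωC) = -j/(ω·C) = 0 - j103.9 Ω
  Z6: Z = R = 379 Ω
Step 3 — Ladder network (open output): work backward from the far end, alternating series and parallel combinations. Z_in = 31.2 + j0.5573 Ω = 31.21∠1.0° Ω.
Step 4 — Source phasor: V = 11∠-149.3° V = -9.458 - j5.616 V.
Step 5 — Current: I = V / Z = -0.3063 - j0.1745 A = 0.3525∠-150.3° A.
Step 6 — Complex power: S = V·I* = 3.877 + j0.06925 VA.
Step 7 — Real power: P = Re(S) = 3.877 W.
Step 8 — Reactive power: Q = Im(S) = 0.06925 VAR.
Step 9 — Apparent power: |S| = 3.878 VA.
Step 10 — Power factor: PF = P/|S| = 0.9998 (lagging).

(a) P = 3.877 W  (b) Q = 0.06925 VAR  (c) S = 3.878 VA  (d) PF = 0.9998 (lagging)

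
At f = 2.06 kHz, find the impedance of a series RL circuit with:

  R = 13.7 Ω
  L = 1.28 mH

Step 1 — Angular frequency: ω = 2π·f = 2π·2060 = 1.294e+04 rad/s.
Step 2 — Component impedances:
  R: Z = R = 13.7 Ω
  L: Z = jωL = j·1.294e+04·0.00128 = 0 + j16.57 Ω
Step 3 — Series combination: Z_total = R + L = 13.7 + j16.57 Ω = 21.5∠50.4° Ω.

Z = 13.7 + j16.57 Ω = 21.5∠50.4° Ω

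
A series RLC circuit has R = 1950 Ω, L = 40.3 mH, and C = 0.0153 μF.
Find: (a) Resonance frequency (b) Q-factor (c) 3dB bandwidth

Step 1 — Resonance condition Im(Z)=0 gives ω₀ = 1/√(LC).
Step 2 — ω₀ = 1/√(0.0403·1.53e-08) = 4.027e+04 rad/s.
Step 3 — f₀ = ω₀/(2π) = 6409 Hz.
Step 4 — Series Q: Q = ω₀L/R = 4.027e+04·0.0403/1950 = 0.8323.
Step 5 — 3dB bandwidth: Δω = ω₀/Q = 4.839e+04 rad/s; BW = Δω/(2π) = 7701 Hz.

(a) f₀ = 6409 Hz  (b) Q = 0.8323  (c) BW = 7701 Hz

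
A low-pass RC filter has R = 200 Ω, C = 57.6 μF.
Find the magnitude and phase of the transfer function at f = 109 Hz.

Step 1 — Angular frequency: ω = 2π·109 = 684.9 rad/s.
Step 2 — Transfer function: H(jω) = 1/(1 + jωRC).
Step 3 — Denominator: 1 + jωRC = 1 + j·684.9·200·5.76e-05 = 1 + j7.89.
Step 4 — H = 0.01581 - j0.1247.
Step 5 — Magnitude: |H| = 0.1257 (-18.0 dB); phase: φ = -82.8°.

|H| = 0.1257 (-18.0 dB), φ = -82.8°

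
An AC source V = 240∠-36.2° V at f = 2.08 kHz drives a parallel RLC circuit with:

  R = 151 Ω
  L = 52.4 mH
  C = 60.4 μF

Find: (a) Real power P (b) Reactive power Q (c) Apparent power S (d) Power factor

Step 1 — Angular frequency: ω = 2π·f = 2π·2080 = 1.307e+04 rad/s.
Step 2 — Component impedances:
  R: Z = R = 151 Ω
  L: Z = jωL = j·1.307e+04·0.0524 = 0 + j684.8 Ω
  C: Z = 1/(jωC) = -j/(ω·C) = 0 - j1.267 Ω
Step 3 — Parallel combination: 1/Z_total = 1/R + 1/L + 1/C; Z_total = 0.01067 - j1.269 Ω = 1.269∠-89.5° Ω.
Step 4 — Source phasor: V = 240∠-36.2° V = 193.7 - j141.7 V.
Step 5 — Current: I = V / Z = 113 + j151.7 A = 189.1∠53.3° A.
Step 6 — Complex power: S = V·I* = 381.5 - j4.538e+04 VA.
Step 7 — Real power: P = Re(S) = 381.5 W.
Step 8 — Reactive power: Q = Im(S) = -4.538e+04 VAR.
Step 9 — Apparent power: |S| = 4.539e+04 VA.
Step 10 — Power factor: PF = P/|S| = 0.008405 (leading).

(a) P = 381.5 W  (b) Q = -4.538e+04 VAR  (c) S = 4.539e+04 VA  (d) PF = 0.008405 (leading)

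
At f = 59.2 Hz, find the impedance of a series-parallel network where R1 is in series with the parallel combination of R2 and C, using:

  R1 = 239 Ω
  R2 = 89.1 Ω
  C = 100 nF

Step 1 — Angular frequency: ω = 2π·f = 2π·59.2 = 372 rad/s.
Step 2 — Component impedances:
  R1: Z = R = 239 Ω
  R2: Z = R = 89.1 Ω
  C: Z = 1/(jωC) = -j/(ω·C) = 0 - j2.688e+04 Ω
Step 3 — Parallel branch: R2 || C = 1/(1/R2 + 1/C) = 89.1 - j0.2953 Ω.
Step 4 — Series with R1: Z_total = R1 + (R2 || C) = 328.1 - j0.2953 Ω = 328.1∠-0.1° Ω.

Z = 328.1 - j0.2953 Ω = 328.1∠-0.1° Ω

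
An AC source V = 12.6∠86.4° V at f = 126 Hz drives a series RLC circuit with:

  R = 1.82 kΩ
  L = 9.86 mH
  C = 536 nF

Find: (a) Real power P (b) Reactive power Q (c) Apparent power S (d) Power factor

Step 1 — Angular frequency: ω = 2π·f = 2π·126 = 791.7 rad/s.
Step 2 — Component impedances:
  R: Z = R = 1820 Ω
  L: Z = jωL = j·791.7·0.00986 = 0 + j7.806 Ω
  C: Z = 1/(jωC) = -j/(ω·C) = 0 - j2357 Ω
Step 3 — Series combination: Z_total = R + L + C = 1820 - j2349 Ω = 2971∠-52.2° Ω.
Step 4 — Source phasor: V = 12.6∠86.4° V = 0.7912 + j12.58 V.
Step 5 — Current: I = V / Z = -0.003182 + j0.002803 A = 0.00424∠138.6° A.
Step 6 — Complex power: S = V·I* = 0.03273 - j0.04223 VA.
Step 7 — Real power: P = Re(S) = 0.03273 W.
Step 8 — Reactive power: Q = Im(S) = -0.04223 VAR.
Step 9 — Apparent power: |S| = 0.05343 VA.
Step 10 — Power factor: PF = P/|S| = 0.6125 (leading).

(a) P = 0.03273 W  (b) Q = -0.04223 VAR  (c) S = 0.05343 VA  (d) PF = 0.6125 (leading)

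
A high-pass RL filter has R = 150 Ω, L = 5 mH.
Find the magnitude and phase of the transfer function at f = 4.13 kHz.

Step 1 — Angular frequency: ω = 2π·4130 = 2.595e+04 rad/s.
Step 2 — Transfer function: H(jω) = jωL/(R + jωL).
Step 3 — Numerator jωL = j·129.7; denominator R + jωL = 150 + j129.7.
Step 4 — H = 0.428 + j0.4948.
Step 5 — Magnitude: |H| = 0.6542 (-3.7 dB); phase: φ = 49.1°.

|H| = 0.6542 (-3.7 dB), φ = 49.1°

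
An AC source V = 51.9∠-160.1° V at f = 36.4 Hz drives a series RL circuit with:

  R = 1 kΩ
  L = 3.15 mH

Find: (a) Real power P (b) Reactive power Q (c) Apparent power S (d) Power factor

Step 1 — Angular frequency: ω = 2π·f = 2π·36.4 = 228.7 rad/s.
Step 2 — Component impedances:
  R: Z = R = 1000 Ω
  L: Z = jωL = j·228.7·0.00315 = 0 + j0.7204 Ω
Step 3 — Series combination: Z_total = R + L = 1000 + j0.7204 Ω = 1000∠0.0° Ω.
Step 4 — Source phasor: V = 51.9∠-160.1° V = -48.8 - j17.67 V.
Step 5 — Current: I = V / Z = -0.04881 - j0.01763 A = 0.0519∠-160.1° A.
Step 6 — Complex power: S = V·I* = 2.694 + j0.001941 VA.
Step 7 — Real power: P = Re(S) = 2.694 W.
Step 8 — Reactive power: Q = Im(S) = 0.001941 VAR.
Step 9 — Apparent power: |S| = 2.694 VA.
Step 10 — Power factor: PF = P/|S| = 1 (lagging).

(a) P = 2.694 W  (b) Q = 0.001941 VAR  (c) S = 2.694 VA  (d) PF = 1 (lagging)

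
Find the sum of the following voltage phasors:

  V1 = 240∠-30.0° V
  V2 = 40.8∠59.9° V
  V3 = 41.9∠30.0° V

Step 1 — Convert each phasor to rectangular form:
  V1 = 240·(cos(-30.0°) + j·sin(-30.0°)) = 207.8 - j120 V
  V2 = 40.8·(cos(59.9°) + j·sin(59.9°)) = 20.46 + j35.3 V
  V3 = 41.9·(cos(30.0°) + j·sin(30.0°)) = 36.29 + j20.95 V
Step 2 — Sum components: V_total = 264.6 - j63.75 V.
Step 3 — Convert to polar: |V_total| = 272.2 V, ∠V_total = -13.5°.

V_total = 272.2∠-13.5° V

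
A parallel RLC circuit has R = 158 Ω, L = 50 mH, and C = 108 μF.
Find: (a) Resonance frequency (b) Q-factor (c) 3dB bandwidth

Step 1 — Resonance: ω₀ = 1/√(LC) = 1/√(0.05·0.000108) = 430.3 rad/s.
Step 2 — f₀ = ω₀/(2π) = 68.49 Hz.
Step 3 — Parallel Q: Q = R/(ω₀L) = 158/(430.3·0.05) = 7.343.
Step 4 — Bandwidth: Δω = ω₀/Q = 58.6 rad/s; BW = Δω/(2π) = 9.327 Hz.

(a) f₀ = 68.49 Hz  (b) Q = 7.343  (c) BW = 9.327 Hz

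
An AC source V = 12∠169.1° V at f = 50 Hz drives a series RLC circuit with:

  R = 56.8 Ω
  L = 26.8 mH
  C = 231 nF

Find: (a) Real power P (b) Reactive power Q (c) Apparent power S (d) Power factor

Step 1 — Angular frequency: ω = 2π·f = 2π·50 = 314.2 rad/s.
Step 2 — Component impedances:
  R: Z = R = 56.8 Ω
  L: Z = jωL = j·314.2·0.0268 = 0 + j8.419 Ω
  C: Z = 1/(jωC) = -j/(ω·C) = 0 - j1.378e+04 Ω
Step 3 — Series combination: Z_total = R + L + C = 56.8 - j1.377e+04 Ω = 1.377e+04∠-89.8° Ω.
Step 4 — Source phasor: V = 12∠169.1° V = -11.78 + j2.269 V.
Step 5 — Current: I = V / Z = -0.0001683 - j0.000855 A = 0.0008714∠-101.1° A.
Step 6 — Complex power: S = V·I* = 4.313e-05 - j0.01046 VA.
Step 7 — Real power: P = Re(S) = 4.313e-05 W.
Step 8 — Reactive power: Q = Im(S) = -0.01046 VAR.
Step 9 — Apparent power: |S| = 0.01046 VA.
Step 10 — Power factor: PF = P/|S| = 0.004125 (leading).

(a) P = 4.313e-05 W  (b) Q = -0.01046 VAR  (c) S = 0.01046 VA  (d) PF = 0.004125 (leading)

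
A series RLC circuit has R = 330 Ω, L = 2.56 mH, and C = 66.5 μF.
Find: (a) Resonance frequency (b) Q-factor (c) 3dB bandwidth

Step 1 — Resonance: ω₀ = 1/√(LC) = 1/√(0.00256·6.65e-05) = 2424 rad/s.
Step 2 — f₀ = ω₀/(2π) = 385.7 Hz.
Step 3 — Series Q: Q = ω₀L/R = 2424·0.00256/330 = 0.0188.
Step 4 — Bandwidth: Δω = ω₀/Q = 1.289e+05 rad/s; BW = Δω/(2π) = 2.052e+04 Hz.

(a) f₀ = 385.7 Hz  (b) Q = 0.0188  (c) BW = 2.052e+04 Hz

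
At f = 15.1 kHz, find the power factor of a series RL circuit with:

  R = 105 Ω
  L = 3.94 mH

Step 1 — Angular frequency: ω = 2π·f = 2π·1.51e+04 = 9.488e+04 rad/s.
Step 2 — Component impedances:
  R: Z = R = 105 Ω
  L: Z = jωL = j·9.488e+04·0.00394 = 0 + j373.8 Ω
Step 3 — Series combination: Z_total = R + L = 105 + j373.8 Ω = 388.3∠74.3° Ω.
Step 4 — Power factor: PF = cos(φ) = Re(Z)/|Z| = 105/388.3 = 0.2704.
Step 5 — Type: Im(Z) = 373.8 ⇒ lagging (phase φ = 74.3°).

PF = 0.2704 (lagging, φ = 74.3°)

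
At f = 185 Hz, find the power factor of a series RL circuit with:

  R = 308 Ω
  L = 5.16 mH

Step 1 — Angular frequency: ω = 2π·f = 2π·185 = 1162 rad/s.
Step 2 — Component impedances:
  R: Z = R = 308 Ω
  L: Z = jωL = j·1162·0.00516 = 0 + j5.998 Ω
Step 3 — Series combination: Z_total = R + L = 308 + j5.998 Ω = 308.1∠1.1° Ω.
Step 4 — Power factor: PF = cos(φ) = Re(Z)/|Z| = 308/308.06 = 0.9998.
Step 5 — Type: Im(Z) = 5.998 ⇒ lagging (phase φ = 1.1°).

PF = 0.9998 (lagging, φ = 1.1°)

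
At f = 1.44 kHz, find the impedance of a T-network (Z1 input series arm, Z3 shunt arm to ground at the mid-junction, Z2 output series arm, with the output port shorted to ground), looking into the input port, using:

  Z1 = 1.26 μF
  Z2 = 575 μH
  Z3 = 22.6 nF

Step 1 — Angular frequency: ω = 2π·f = 2π·1440 = 9048 rad/s.
Step 2 — Component impedances:
  Z1: Z = 1/(jωC) = -j/(ω·C) = 0 - j87.72 Ω
  Z2: Z = jωL = j·9048·0.000575 = 0 + j5.202 Ω
  Z3: Z = 1/(jωC) = -j/(ω·C) = 0 - j4890 Ω
Step 3 — With the output port shorted to ground, the output series arm Z2 runs from the junction to ground; the shunt arm Z3 also runs from the junction to ground. They appear in parallel: Z3 || Z2 = 0 + j5.208 Ω.
Step 4 — Series with input arm Z1: Z_in = Z1 + (Z3 || Z2) = 0 - j82.51 Ω = 82.51∠-90.0° Ω.

Z = 0 - j82.51 Ω = 82.51∠-90.0° Ω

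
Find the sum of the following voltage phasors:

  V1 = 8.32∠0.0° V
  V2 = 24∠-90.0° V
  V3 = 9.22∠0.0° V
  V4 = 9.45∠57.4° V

Step 1 — Convert each phasor to rectangular form:
  V1 = 8.32·(cos(0.0°) + j·sin(0.0°)) = 8.32 V
  V2 = 24·(cos(-90.0°) + j·sin(-90.0°)) = 0 - j24 V
  V3 = 9.22·(cos(0.0°) + j·sin(0.0°)) = 9.22 V
  V4 = 9.45·(cos(57.4°) + j·sin(57.4°)) = 5.091 + j7.961 V
Step 2 — Sum components: V_total = 22.63 - j16.04 V.
Step 3 — Convert to polar: |V_total| = 27.74 V, ∠V_total = -35.3°.

V_total = 27.74∠-35.3° V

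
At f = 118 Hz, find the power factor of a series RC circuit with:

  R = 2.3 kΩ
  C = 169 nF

Step 1 — Angular frequency: ω = 2π·f = 2π·118 = 741.4 rad/s.
Step 2 — Component impedances:
  R: Z = R = 2300 Ω
  C: Z = 1/(jωC) = -j/(ω·C) = 0 - j7981 Ω
Step 3 — Series combination: Z_total = R + C = 2300 - j7981 Ω = 8306∠-73.9° Ω.
Step 4 — Power factor: PF = cos(φ) = Re(Z)/|Z| = 2300/8306 = 0.2769.
Step 5 — Type: Im(Z) = -7981 ⇒ leading (phase φ = -73.9°).

PF = 0.2769 (leading, φ = -73.9°)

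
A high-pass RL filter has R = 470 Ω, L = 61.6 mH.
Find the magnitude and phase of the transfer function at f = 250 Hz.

Step 1 — Angular frequency: ω = 2π·250 = 1571 rad/s.
Step 2 — Transfer function: H(jω) = jωL/(R + jωL).
Step 3 — Numerator jωL = j·96.76; denominator R + jωL = 470 + j96.76.
Step 4 — H = 0.04066 + j0.1975.
Step 5 — Magnitude: |H| = 0.2016 (-13.9 dB); phase: φ = 78.4°.

|H| = 0.2016 (-13.9 dB), φ = 78.4°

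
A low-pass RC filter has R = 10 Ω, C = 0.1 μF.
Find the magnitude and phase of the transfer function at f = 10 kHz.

Step 1 — Angular frequency: ω = 2π·1e+04 = 6.283e+04 rad/s.
Step 2 — Transfer function: H(jω) = 1/(1 + jωRC).
Step 3 — Denominator: 1 + jωRC = 1 + j·6.283e+04·10·1e-07 = 1 + j0.06283.
Step 4 — H = 0.9961 - j0.06258.
Step 5 — Magnitude: |H| = 0.998 (-0.0 dB); phase: φ = -3.6°.

|H| = 0.998 (-0.0 dB), φ = -3.6°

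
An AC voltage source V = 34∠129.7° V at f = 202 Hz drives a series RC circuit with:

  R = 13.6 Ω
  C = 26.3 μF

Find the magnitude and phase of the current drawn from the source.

Step 1 — Angular frequency: ω = 2π·f = 2π·202 = 1269 rad/s.
Step 2 — Component impedances:
  R: Z = R = 13.6 Ω
  C: Z = 1/(jωC) = -j/(ω·C) = 0 - j29.96 Ω
Step 3 — Series combination: Z_total = R + C = 13.6 - j29.96 Ω = 32.9∠-65.6° Ω.
Step 4 — Source phasor: V = 34∠129.7° V = -21.72 + j26.16 V.
Step 5 — Ohm's law: I = V / Z_total = (-21.72 + j26.16) / (13.6 - j29.96) = -0.9969 - j0.2724 A.
Step 6 — Convert to polar: |I| = 1.033 A, ∠I = -164.7°.

I = 1.033∠-164.7° A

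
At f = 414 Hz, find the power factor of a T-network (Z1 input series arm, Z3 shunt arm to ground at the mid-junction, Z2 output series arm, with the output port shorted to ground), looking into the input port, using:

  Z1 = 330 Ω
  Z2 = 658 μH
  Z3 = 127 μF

Step 1 — Angular frequency: ω = 2π·f = 2π·414 = 2601 rad/s.
Step 2 — Component impedances:
  Z1: Z = R = 330 Ω
  Z2: Z = jωL = j·2601·0.000658 = 0 + j1.712 Ω
  Z3: Z = 1/(jωC) = -j/(ω·C) = 0 - j3.027 Ω
Step 3 — With the output port shorted to ground, the output series arm Z2 runs from the junction to ground; the shunt arm Z3 also runs from the junction to ground. They appear in parallel: Z3 || Z2 = 0 + j3.939 Ω.
Step 4 — Series with input arm Z1: Z_in = Z1 + (Z3 || Z2) = 330 + j3.939 Ω = 330∠0.7° Ω.
Step 5 — Power factor: PF = cos(φ) = Re(Z)/|Z| = 330/330.02 = 0.9999.
Step 6 — Type: Im(Z) = 3.939 ⇒ lagging (phase φ = 0.7°).

PF = 0.9999 (lagging, φ = 0.7°)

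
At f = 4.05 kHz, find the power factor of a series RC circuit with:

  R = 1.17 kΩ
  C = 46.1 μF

Step 1 — Angular frequency: ω = 2π·f = 2π·4050 = 2.545e+04 rad/s.
Step 2 — Component impedances:
  R: Z = R = 1170 Ω
  C: Z = 1/(jωC) = -j/(ω·C) = 0 - j0.8524 Ω
Step 3 — Series combination: Z_total = R + C = 1170 - j0.8524 Ω = 1170∠-0.0° Ω.
Step 4 — Power factor: PF = cos(φ) = Re(Z)/|Z| = 1170/1170 = 1.
Step 5 — Type: Im(Z) = -0.8524 ⇒ leading (phase φ = -0.0°).

PF = 1 (leading, φ = -0.0°)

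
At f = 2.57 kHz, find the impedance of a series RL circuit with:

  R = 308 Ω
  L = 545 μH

Step 1 — Angular frequency: ω = 2π·f = 2π·2570 = 1.615e+04 rad/s.
Step 2 — Component impedances:
  R: Z = R = 308 Ω
  L: Z = jωL = j·1.615e+04·0.000545 = 0 + j8.801 Ω
Step 3 — Series combination: Z_total = R + L = 308 + j8.801 Ω = 308.1∠1.6° Ω.

Z = 308 + j8.801 Ω = 308.1∠1.6° Ω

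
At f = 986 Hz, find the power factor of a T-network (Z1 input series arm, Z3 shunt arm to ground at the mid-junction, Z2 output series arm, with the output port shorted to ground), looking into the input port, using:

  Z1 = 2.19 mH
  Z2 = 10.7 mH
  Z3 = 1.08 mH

Step 1 — Angular frequency: ω = 2π·f = 2π·986 = 6195 rad/s.
Step 2 — Component impedances:
  Z1: Z = jωL = j·6195·0.00219 = 0 + j13.57 Ω
  Z2: Z = jωL = j·6195·0.0107 = 0 + j66.29 Ω
  Z3: Z = jωL = j·6195·0.00108 = 0 + j6.691 Ω
Step 3 — With the output port shorted to ground, the output series arm Z2 runs from the junction to ground; the shunt arm Z3 also runs from the junction to ground. They appear in parallel: Z3 || Z2 = 0 + j6.077 Ω.
Step 4 — Series with input arm Z1: Z_in = Z1 + (Z3 || Z2) = 0 + j19.64 Ω = 19.64∠90.0° Ω.
Step 5 — Power factor: PF = cos(φ) = Re(Z)/|Z| = 0/19.64 = 0.
Step 6 — Type: Im(Z) = 19.64 ⇒ lagging (phase φ = 90.0°).

PF = 0 (lagging, φ = 90.0°)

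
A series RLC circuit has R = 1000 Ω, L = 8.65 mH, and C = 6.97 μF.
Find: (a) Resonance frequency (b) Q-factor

Step 1 — Resonance condition Im(Z)=0 gives ω₀ = 1/√(LC).
Step 2 — ω₀ = 1/√(0.00865·6.97e-06) = 4073 rad/s.
Step 3 — f₀ = ω₀/(2π) = 648.2 Hz.
Step 4 — Series Q: Q = ω₀L/R = 4073·0.00865/1000 = 0.03523.

(a) f₀ = 648.2 Hz  (b) Q = 0.03523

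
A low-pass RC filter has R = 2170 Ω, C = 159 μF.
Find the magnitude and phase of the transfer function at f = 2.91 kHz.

Step 1 — Angular frequency: ω = 2π·2910 = 1.828e+04 rad/s.
Step 2 — Transfer function: H(jω) = 1/(1 + jωRC).
Step 3 — Denominator: 1 + jωRC = 1 + j·1.828e+04·2170·0.000159 = 1 + j6309.
Step 4 — H = 2.513e-08 - j0.0001585.
Step 5 — Magnitude: |H| = 0.0001585 (-76.0 dB); phase: φ = -90.0°.

|H| = 0.0001585 (-76.0 dB), φ = -90.0°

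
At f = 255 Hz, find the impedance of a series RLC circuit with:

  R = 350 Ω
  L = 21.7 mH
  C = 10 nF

Step 1 — Angular frequency: ω = 2π·f = 2π·255 = 1602 rad/s.
Step 2 — Component impedances:
  R: Z = R = 350 Ω
  L: Z = jωL = j·1602·0.0217 = 0 + j34.77 Ω
  C: Z = 1/(jωC) = -j/(ω·C) = 0 - j6.241e+04 Ω
Step 3 — Series combination: Z_total = R + L + C = 350 - j6.238e+04 Ω = 6.238e+04∠-89.7° Ω.

Z = 350 - j6.238e+04 Ω = 6.238e+04∠-89.7° Ω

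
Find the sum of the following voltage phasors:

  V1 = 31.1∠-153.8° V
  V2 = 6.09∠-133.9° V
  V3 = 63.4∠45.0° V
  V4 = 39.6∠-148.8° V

Step 1 — Convert each phasor to rectangular form:
  V1 = 31.1·(cos(-153.8°) + j·sin(-153.8°)) = -27.9 - j13.73 V
  V2 = 6.09·(cos(-133.9°) + j·sin(-133.9°)) = -4.223 - j4.388 V
  V3 = 63.4·(cos(45.0°) + j·sin(45.0°)) = 44.83 + j44.83 V
  V4 = 39.6·(cos(-148.8°) + j·sin(-148.8°)) = -33.87 - j20.51 V
Step 2 — Sum components: V_total = -21.17 + j6.198 V.
Step 3 — Convert to polar: |V_total| = 22.06 V, ∠V_total = 163.7°.

V_total = 22.06∠163.7° V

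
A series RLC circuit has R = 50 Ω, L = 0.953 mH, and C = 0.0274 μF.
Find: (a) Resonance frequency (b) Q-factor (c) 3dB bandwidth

Step 1 — Resonance condition Im(Z)=0 gives ω₀ = 1/√(LC).
Step 2 — ω₀ = 1/√(0.000953·2.74e-08) = 1.957e+05 rad/s.
Step 3 — f₀ = ω₀/(2π) = 3.115e+04 Hz.
Step 4 — Series Q: Q = ω₀L/R = 1.957e+05·0.000953/50 = 3.73.
Step 5 — 3dB bandwidth: Δω = ω₀/Q = 5.247e+04 rad/s; BW = Δω/(2π) = 8350 Hz.

(a) f₀ = 3.115e+04 Hz  (b) Q = 3.73  (c) BW = 8350 Hz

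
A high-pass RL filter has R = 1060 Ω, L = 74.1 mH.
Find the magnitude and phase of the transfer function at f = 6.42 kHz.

Step 1 — Angular frequency: ω = 2π·6420 = 4.034e+04 rad/s.
Step 2 — Transfer function: H(jω) = jωL/(R + jωL).
Step 3 — Numerator jωL = j·2989; denominator R + jωL = 1060 + j2989.
Step 4 — H = 0.8883 + j0.315.
Step 5 — Magnitude: |H| = 0.9425 (-0.5 dB); phase: φ = 19.5°.

|H| = 0.9425 (-0.5 dB), φ = 19.5°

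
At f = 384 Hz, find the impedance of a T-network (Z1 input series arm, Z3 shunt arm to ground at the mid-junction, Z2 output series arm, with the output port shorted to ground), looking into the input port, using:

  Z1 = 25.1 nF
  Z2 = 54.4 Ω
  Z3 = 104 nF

Step 1 — Angular frequency: ω = 2π·f = 2π·384 = 2413 rad/s.
Step 2 — Component impedances:
  Z1: Z = 1/(jωC) = -j/(ω·C) = 0 - j1.651e+04 Ω
  Z2: Z = R = 54.4 Ω
  Z3: Z = 1/(jωC) = -j/(ω·C) = 0 - j3985 Ω
Step 3 — With the output port shorted to ground, the output series arm Z2 runs from the junction to ground; the shunt arm Z3 also runs from the junction to ground. They appear in parallel: Z3 || Z2 = 54.39 - j0.7424 Ω.
Step 4 — Series with input arm Z1: Z_in = Z1 + (Z3 || Z2) = 54.39 - j1.651e+04 Ω = 1.651e+04∠-89.8° Ω.

Z = 54.39 - j1.651e+04 Ω = 1.651e+04∠-89.8° Ω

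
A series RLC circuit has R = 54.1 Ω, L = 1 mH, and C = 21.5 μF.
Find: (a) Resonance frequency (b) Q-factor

Step 1 — Resonance condition Im(Z)=0 gives ω₀ = 1/√(LC).
Step 2 — ω₀ = 1/√(0.001·2.15e-05) = 6820 rad/s.
Step 3 — f₀ = ω₀/(2π) = 1085 Hz.
Step 4 — Series Q: Q = ω₀L/R = 6820·0.001/54.1 = 0.1261.

(a) f₀ = 1085 Hz  (b) Q = 0.1261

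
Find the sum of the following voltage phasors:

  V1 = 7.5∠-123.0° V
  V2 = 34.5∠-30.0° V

Step 1 — Convert each phasor to rectangular form:
  V1 = 7.5·(cos(-123.0°) + j·sin(-123.0°)) = -4.085 - j6.29 V
  V2 = 34.5·(cos(-30.0°) + j·sin(-30.0°)) = 29.88 - j17.25 V
Step 2 — Sum components: V_total = 25.79 - j23.54 V.
Step 3 — Convert to polar: |V_total| = 34.92 V, ∠V_total = -42.4°.

V_total = 34.92∠-42.4° V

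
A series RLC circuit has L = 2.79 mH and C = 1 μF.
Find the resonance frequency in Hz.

Step 1 — Resonance condition Im(Z)=0 gives ω₀ = 1/√(LC).
Step 2 — ω₀ = 1/√(0.00279·1e-06) = 1.893e+04 rad/s.
Step 3 — f₀ = ω₀/(2π) = 3013 Hz.

f₀ = 3013 Hz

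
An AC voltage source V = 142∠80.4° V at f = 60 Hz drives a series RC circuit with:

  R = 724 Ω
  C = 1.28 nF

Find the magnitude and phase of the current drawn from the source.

Step 1 — Angular frequency: ω = 2π·f = 2π·60 = 377 rad/s.
Step 2 — Component impedances:
  R: Z = R = 724 Ω
  C: Z = 1/(jωC) = -j/(ω·C) = 0 - j2.072e+06 Ω
Step 3 — Series combination: Z_total = R + C = 724 - j2.072e+06 Ω = 2.072e+06∠-90.0° Ω.
Step 4 — Source phasor: V = 142∠80.4° V = 23.68 + j140 V.
Step 5 — Ohm's law: I = V / Z_total = (23.68 + j140) / (724 - j2.072e+06) = -6.756e-05 + j1.145e-05 A.
Step 6 — Convert to polar: |I| = 6.852e-05 A, ∠I = 170.4°.

I = 6.852e-05∠170.4° A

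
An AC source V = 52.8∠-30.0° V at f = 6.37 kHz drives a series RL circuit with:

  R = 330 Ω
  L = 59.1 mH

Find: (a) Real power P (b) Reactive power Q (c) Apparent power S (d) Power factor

Step 1 — Angular frequency: ω = 2π·f = 2π·6370 = 4.002e+04 rad/s.
Step 2 — Component impedances:
  R: Z = R = 330 Ω
  L: Z = jωL = j·4.002e+04·0.0591 = 0 + j2365 Ω
Step 3 — Series combination: Z_total = R + L = 330 + j2365 Ω = 2388∠82.1° Ω.
Step 4 — Source phasor: V = 52.8∠-30.0° V = 45.73 - j26.4 V.
Step 5 — Current: I = V / Z = -0.008302 - j0.02049 A = 0.02211∠-112.1° A.
Step 6 — Complex power: S = V·I* = 0.1613 + j1.156 VA.
Step 7 — Real power: P = Re(S) = 0.1613 W.
Step 8 — Reactive power: Q = Im(S) = 1.156 VAR.
Step 9 — Apparent power: |S| = 1.167 VA.
Step 10 — Power factor: PF = P/|S| = 0.1382 (lagging).

(a) P = 0.1613 W  (b) Q = 1.156 VAR  (c) S = 1.167 VA  (d) PF = 0.1382 (lagging)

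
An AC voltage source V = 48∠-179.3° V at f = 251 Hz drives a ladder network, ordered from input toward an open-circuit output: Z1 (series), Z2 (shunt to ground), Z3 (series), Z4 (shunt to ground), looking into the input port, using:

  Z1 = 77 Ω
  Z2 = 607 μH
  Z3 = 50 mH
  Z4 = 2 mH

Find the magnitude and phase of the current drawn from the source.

Step 1 — Angular frequency: ω = 2π·f = 2π·251 = 1577 rad/s.
Step 2 — Component impedances:
  Z1: Z = R = 77 Ω
  Z2: Z = jωL = j·1577·0.000607 = 0 + j0.9573 Ω
  Z3: Z = jωL = j·1577·0.05 = 0 + j78.85 Ω
  Z4: Z = jωL = j·1577·0.002 = 0 + j3.154 Ω
Step 3 — Ladder network (open output): work backward from the far end, alternating series and parallel combinations. Z_in = 77 + j0.9462 Ω = 77.01∠0.7° Ω.
Step 4 — Source phasor: V = 48∠-179.3° V = -48 - j0.5864 V.
Step 5 — Ohm's law: I = V / Z_total = (-48 - j0.5864) / (77 + j0.9462) = -0.6233 + j4.421e-05 A.
Step 6 — Convert to polar: |I| = 0.6233 A, ∠I = 180.0°.

I = 0.6233∠180.0° A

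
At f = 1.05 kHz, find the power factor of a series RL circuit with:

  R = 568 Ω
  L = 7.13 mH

Step 1 — Angular frequency: ω = 2π·f = 2π·1050 = 6597 rad/s.
Step 2 — Component impedances:
  R: Z = R = 568 Ω
  L: Z = jωL = j·6597·0.00713 = 0 + j47.04 Ω
Step 3 — Series combination: Z_total = R + L = 568 + j47.04 Ω = 569.9∠4.7° Ω.
Step 4 — Power factor: PF = cos(φ) = Re(Z)/|Z| = 568/569.94 = 0.9966.
Step 5 — Type: Im(Z) = 47.04 ⇒ lagging (phase φ = 4.7°).

PF = 0.9966 (lagging, φ = 4.7°)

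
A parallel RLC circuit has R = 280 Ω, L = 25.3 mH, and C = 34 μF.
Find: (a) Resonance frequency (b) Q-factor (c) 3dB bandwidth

Step 1 — Resonance: ω₀ = 1/√(LC) = 1/√(0.0253·3.4e-05) = 1078 rad/s.
Step 2 — f₀ = ω₀/(2π) = 171.6 Hz.
Step 3 — Parallel Q: Q = R/(ω₀L) = 280/(1078·0.0253) = 10.26.
Step 4 — Bandwidth: Δω = ω₀/Q = 105 rad/s; BW = Δω/(2π) = 16.72 Hz.

(a) f₀ = 171.6 Hz  (b) Q = 10.26  (c) BW = 16.72 Hz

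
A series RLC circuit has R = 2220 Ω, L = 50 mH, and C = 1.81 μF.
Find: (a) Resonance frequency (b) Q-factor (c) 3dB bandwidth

Step 1 — Resonance condition Im(Z)=0 gives ω₀ = 1/√(LC).
Step 2 — ω₀ = 1/√(0.05·1.81e-06) = 3324 rad/s.
Step 3 — f₀ = ω₀/(2π) = 529 Hz.
Step 4 — Series Q: Q = ω₀L/R = 3324·0.05/2220 = 0.07487.
Step 5 — 3dB bandwidth: Δω = ω₀/Q = 4.44e+04 rad/s; BW = Δω/(2π) = 7066 Hz.

(a) f₀ = 529 Hz  (b) Q = 0.07487  (c) BW = 7066 Hz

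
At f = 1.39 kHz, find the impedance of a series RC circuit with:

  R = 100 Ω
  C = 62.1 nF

Step 1 — Angular frequency: ω = 2π·f = 2π·1390 = 8734 rad/s.
Step 2 — Component impedances:
  R: Z = R = 100 Ω
  C: Z = 1/(jωC) = -j/(ω·C) = 0 - j1844 Ω
Step 3 — Series combination: Z_total = R + C = 100 - j1844 Ω = 1847∠-86.9° Ω.

Z = 100 - j1844 Ω = 1847∠-86.9° Ω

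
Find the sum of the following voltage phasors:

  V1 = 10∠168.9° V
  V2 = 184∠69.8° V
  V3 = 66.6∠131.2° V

Step 1 — Convert each phasor to rectangular form:
  V1 = 10·(cos(168.9°) + j·sin(168.9°)) = -9.813 + j1.925 V
  V2 = 184·(cos(69.8°) + j·sin(69.8°)) = 63.53 + j172.7 V
  V3 = 66.6·(cos(131.2°) + j·sin(131.2°)) = -43.87 + j50.11 V
Step 2 — Sum components: V_total = 9.853 + j224.7 V.
Step 3 — Convert to polar: |V_total| = 224.9 V, ∠V_total = 87.5°.

V_total = 224.9∠87.5° V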